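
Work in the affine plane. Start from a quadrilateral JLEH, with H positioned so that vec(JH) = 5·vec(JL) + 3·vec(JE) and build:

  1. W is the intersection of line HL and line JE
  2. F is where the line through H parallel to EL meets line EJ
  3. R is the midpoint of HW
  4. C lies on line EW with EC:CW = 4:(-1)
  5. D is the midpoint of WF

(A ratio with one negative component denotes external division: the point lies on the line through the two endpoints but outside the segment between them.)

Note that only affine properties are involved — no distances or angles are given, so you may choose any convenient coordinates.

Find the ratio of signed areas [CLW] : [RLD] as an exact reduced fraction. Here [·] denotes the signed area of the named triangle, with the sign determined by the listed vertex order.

Set J = (0, 0), L = (1, 0), E = (0, 1), H = (5, 3); any affine frame gives the same invariant.
1. W is the intersection of line HL and line JE ⇒ W = (0, -3/4)
2. F is where the line through H parallel to EL meets line EJ ⇒ F = (0, 8)
3. R is the midpoint of HW ⇒ R = (5/2, 9/8)
4. C lies on line EW with EC:CW = 4:(-1) ⇒ C = (0, -4/3)
5. D is the midpoint of WF ⇒ D = (0, 29/8)
2·[CLW] = 7/12, 2·[RLD] = -105/16
[CLW]:[RLD] = 7/12:-105/16 = -4/45

[CLW]:[RLD] = -4/45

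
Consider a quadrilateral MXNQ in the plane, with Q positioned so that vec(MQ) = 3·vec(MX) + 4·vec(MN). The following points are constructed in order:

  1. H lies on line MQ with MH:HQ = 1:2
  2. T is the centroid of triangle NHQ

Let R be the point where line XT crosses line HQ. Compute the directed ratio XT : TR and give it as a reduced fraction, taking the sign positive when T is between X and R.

XT:TR = -5

Assign M = (0, 0), X = (1, 0), N = (0, 1), Q = (3, 4) — the answer is frame-independent, so this choice is without loss of generality.
1. H lies on line MQ with MH:HQ = 1:2 ⇒ H = (1, 4/3)
2. T is the centroid of triangle NHQ ⇒ T = (4/3, 19/9)
line XT meets HQ at R = (19/15, 76/45)
T = X + t·(R−X) with t = 5/4, so XT:TR = 5/4:-1/4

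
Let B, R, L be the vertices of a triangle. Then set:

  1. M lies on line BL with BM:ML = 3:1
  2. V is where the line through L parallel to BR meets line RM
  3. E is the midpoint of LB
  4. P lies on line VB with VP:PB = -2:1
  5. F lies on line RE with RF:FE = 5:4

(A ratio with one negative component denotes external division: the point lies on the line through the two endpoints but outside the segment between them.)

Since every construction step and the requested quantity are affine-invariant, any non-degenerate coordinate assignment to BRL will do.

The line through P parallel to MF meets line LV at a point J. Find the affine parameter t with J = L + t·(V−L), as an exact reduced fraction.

t = 79/17

Assign B = (0, 0), R = (1, 0), L = (0, 1) — the answer is frame-independent, so this choice is without loss of generality.
1. M lies on line BL with BM:ML = 3:1 ⇒ M = (0, 3/4)
2. V is where the line through L parallel to BR meets line RM ⇒ V = (-1/3, 1)
3. E is the midpoint of LB ⇒ E = (0, 1/2)
4. P lies on line VB with VP:PB = -2:1 ⇒ P = (1/3, -1)
5. F lies on line RE with RF:FE = 5:4 ⇒ F = (4/9, 5/18)
through P parallel to MF: direction (4/9, -17/36); meets LV at J = (-79/51, 1)
J = L + t·(V−L) with t = 79/17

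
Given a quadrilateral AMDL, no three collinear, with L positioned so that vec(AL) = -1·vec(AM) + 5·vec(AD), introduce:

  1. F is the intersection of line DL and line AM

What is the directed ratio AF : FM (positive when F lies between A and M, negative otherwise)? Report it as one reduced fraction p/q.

AF:FM = 1/3

Set A = (0, 0), M = (1, 0), D = (0, 1), L = (-1, 5); any affine frame gives the same invariant.
1. F is the intersection of line DL and line AM ⇒ F = (1/4, 0)
F = A + t·(M−A) with t = 1/4, so AF:FM = t:(1−t) = 1/4:3/4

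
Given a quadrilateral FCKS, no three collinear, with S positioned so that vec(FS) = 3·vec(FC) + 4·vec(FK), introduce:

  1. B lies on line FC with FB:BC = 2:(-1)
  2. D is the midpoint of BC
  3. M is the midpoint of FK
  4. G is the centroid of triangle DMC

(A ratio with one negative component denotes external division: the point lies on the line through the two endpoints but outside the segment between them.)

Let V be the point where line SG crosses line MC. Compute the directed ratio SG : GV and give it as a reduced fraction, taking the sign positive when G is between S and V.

SG:GV = 59

Assign F = (0, 0), C = (1, 0), K = (0, 1), S = (3, 4) — the answer is frame-independent, so this choice is without loss of generality.
1. B lies on line FC with FB:BC = 2:(-1) ⇒ B = (2, 0)
2. D is the midpoint of BC ⇒ D = (3/2, 0)
3. M is the midpoint of FK ⇒ M = (0, 1/2)
4. G is the centroid of triangle DMC ⇒ G = (5/6, 1/6)
line SG meets MC at V = (47/59, 6/59)
G = S + t·(V−S) with t = 59/60, so SG:GV = 59/60:1/60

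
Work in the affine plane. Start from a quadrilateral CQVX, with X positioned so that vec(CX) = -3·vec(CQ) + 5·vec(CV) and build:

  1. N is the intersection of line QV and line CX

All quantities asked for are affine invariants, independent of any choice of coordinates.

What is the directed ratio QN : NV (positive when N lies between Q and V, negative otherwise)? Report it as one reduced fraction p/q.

Choose coordinates C = (0, 0), Q = (1, 0), V = (0, 1), X = (-3, 5).
1. N is the intersection of line QV and line CX ⇒ N = (-3/2, 5/2)
N = Q + t·(V−Q) with t = 5/2, so QN:NV = t:(1−t) = 5/2:-3/2

QN:NV = -5/3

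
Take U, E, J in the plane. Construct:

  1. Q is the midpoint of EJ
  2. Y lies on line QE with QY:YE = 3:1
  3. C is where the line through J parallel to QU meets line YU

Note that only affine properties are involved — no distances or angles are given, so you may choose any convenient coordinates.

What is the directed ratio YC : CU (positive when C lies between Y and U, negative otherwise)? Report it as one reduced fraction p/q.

YC:CU = -7/4

Choose coordinates U = (0, 0), E = (1, 0), J = (0, 1).
1. Q is the midpoint of EJ ⇒ Q = (1/2, 1/2)
2. Y lies on line QE with QY:YE = 3:1 ⇒ Y = (7/8, 1/8)
3. C is where the line through J parallel to QU meets line YU ⇒ C = (-7/6, -1/6)
C = Y + t·(U−Y) with t = 7/3, so YC:CU = t:(1−t) = 7/3:-4/3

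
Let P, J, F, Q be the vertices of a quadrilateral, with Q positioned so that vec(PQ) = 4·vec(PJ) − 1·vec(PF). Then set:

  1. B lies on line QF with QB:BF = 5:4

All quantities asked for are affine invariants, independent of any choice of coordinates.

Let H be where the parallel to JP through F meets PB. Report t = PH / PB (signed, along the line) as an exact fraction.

Assign P = (0, 0), J = (1, 0), F = (0, 1), Q = (4, -1) — the answer is frame-independent, so this choice is without loss of generality.
1. B lies on line QF with QB:BF = 5:4 ⇒ B = (16/9, 1/9)
through F parallel to JP: direction (-1, 0); meets PB at H = (16, 1)
H = P + t·(B−P) with t = 9

t = 9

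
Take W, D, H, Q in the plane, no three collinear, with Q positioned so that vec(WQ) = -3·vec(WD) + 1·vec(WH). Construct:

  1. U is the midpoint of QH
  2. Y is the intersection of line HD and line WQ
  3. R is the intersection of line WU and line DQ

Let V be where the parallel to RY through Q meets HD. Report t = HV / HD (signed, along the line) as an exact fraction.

Assign W = (0, 0), D = (1, 0), H = (0, 1), Q = (-3, 1) — the answer is frame-independent, so this choice is without loss of generality.
1. U is the midpoint of QH ⇒ U = (-3/2, 1)
2. Y is the intersection of line HD and line WQ ⇒ Y = (3/2, -1/2)
3. R is the intersection of line WU and line DQ ⇒ R = (-3/5, 2/5)
through Q parallel to RY: direction (21/10, -9/10); meets HD at V = (9/4, -5/4)
V = H + t·(D−H) with t = 9/4

t = 9/4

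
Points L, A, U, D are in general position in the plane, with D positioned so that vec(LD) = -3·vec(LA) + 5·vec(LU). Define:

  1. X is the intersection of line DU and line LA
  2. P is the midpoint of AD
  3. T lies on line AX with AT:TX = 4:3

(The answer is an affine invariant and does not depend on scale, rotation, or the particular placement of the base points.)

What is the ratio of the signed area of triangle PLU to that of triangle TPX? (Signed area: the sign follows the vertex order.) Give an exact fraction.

[PLU]:[TPX] = 56/15

Work in coordinates with L = (0, 0), A = (1, 0), U = (0, 1), D = (-3, 5).
1. X is the intersection of line DU and line LA ⇒ X = (3/4, 0)
2. P is the midpoint of AD ⇒ P = (-1, 5/2)
3. T lies on line AX with AT:TX = 4:3 ⇒ T = (6/7, 0)
2·[PLU] = 1, 2·[TPX] = 15/56
[PLU]:[TPX] = 1:15/56 = 56/15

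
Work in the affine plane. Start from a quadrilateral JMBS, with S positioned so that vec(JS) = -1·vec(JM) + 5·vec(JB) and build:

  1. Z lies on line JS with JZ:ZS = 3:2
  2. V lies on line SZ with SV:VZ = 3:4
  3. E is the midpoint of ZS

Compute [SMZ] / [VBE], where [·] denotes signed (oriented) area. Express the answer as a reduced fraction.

Assign J = (0, 0), M = (1, 0), B = (0, 1), S = (-1, 5) — the answer is frame-independent, so this choice is without loss of generality.
1. Z lies on line JS with JZ:ZS = 3:2 ⇒ Z = (-3/5, 3)
2. V lies on line SZ with SV:VZ = 3:4 ⇒ V = (-29/35, 29/7)
3. E is the midpoint of ZS ⇒ E = (-4/5, 4)
2·[SMZ] = -2, 2·[VBE] = -1/35
[SMZ]:[VBE] = -2:-1/35 = 70

[SMZ]:[VBE] = 70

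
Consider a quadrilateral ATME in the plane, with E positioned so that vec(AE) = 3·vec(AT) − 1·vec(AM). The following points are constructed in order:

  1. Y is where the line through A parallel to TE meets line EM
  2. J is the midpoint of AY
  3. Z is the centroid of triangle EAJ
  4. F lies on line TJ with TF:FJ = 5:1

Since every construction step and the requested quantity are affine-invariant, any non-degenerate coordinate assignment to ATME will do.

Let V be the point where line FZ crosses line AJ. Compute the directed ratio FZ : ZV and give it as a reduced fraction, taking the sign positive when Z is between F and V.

FZ:ZV = -1/2

Set A = (0, 0), T = (1, 0), M = (0, 1), E = (3, -1); any affine frame gives the same invariant.
1. Y is where the line through A parallel to TE meets line EM ⇒ Y = (6, -3)
2. J is the midpoint of AY ⇒ J = (3, -3/2)
3. Z is the centroid of triangle EAJ ⇒ Z = (2, -5/6)
4. F lies on line TJ with TF:FJ = 5:1 ⇒ F = (8/3, -5/4)
line FZ meets AJ at V = (10/3, -5/3)
Z = F + t·(V−F) with t = -1, so FZ:ZV = -1:2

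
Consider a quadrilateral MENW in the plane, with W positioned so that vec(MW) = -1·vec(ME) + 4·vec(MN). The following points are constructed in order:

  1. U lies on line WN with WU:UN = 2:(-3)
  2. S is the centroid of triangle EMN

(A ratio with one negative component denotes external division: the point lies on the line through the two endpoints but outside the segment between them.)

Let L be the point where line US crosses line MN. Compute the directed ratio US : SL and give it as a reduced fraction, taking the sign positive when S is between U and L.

US:SL = -10

Work in coordinates with M = (0, 0), E = (1, 0), N = (0, 1), W = (-1, 4).
1. U lies on line WN with WU:UN = 2:(-3) ⇒ U = (-3, 10)
2. S is the centroid of triangle EMN ⇒ S = (1/3, 1/3)
line US meets MN at L = (0, 13/10)
S = U + t·(L−U) with t = 10/9, so US:SL = 10/9:-1/9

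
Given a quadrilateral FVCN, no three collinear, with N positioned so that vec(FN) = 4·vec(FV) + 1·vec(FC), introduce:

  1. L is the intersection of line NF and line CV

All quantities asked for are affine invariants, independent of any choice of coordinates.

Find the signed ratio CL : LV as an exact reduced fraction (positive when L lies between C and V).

CL:LV = 4

Set F = (0, 0), V = (1, 0), C = (0, 1), N = (4, 1); any affine frame gives the same invariant.
1. L is the intersection of line NF and line CV ⇒ L = (4/5, 1/5)
L = C + t·(V−C) with t = 4/5, so CL:LV = t:(1−t) = 4/5:1/5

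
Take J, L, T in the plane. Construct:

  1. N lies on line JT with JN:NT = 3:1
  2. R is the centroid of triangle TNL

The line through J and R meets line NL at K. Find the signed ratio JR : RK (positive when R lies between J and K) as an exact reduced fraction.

Assign J = (0, 0), L = (1, 0), T = (0, 1) — the answer is frame-independent, so this choice is without loss of generality.
1. N lies on line JT with JN:NT = 3:1 ⇒ N = (0, 3/4)
2. R is the centroid of triangle TNL ⇒ R = (1/3, 7/12)
line JR meets NL at K = (3/10, 21/40)
R = J + t·(K−J) with t = 10/9, so JR:RK = 10/9:-1/9

JR:RK = -10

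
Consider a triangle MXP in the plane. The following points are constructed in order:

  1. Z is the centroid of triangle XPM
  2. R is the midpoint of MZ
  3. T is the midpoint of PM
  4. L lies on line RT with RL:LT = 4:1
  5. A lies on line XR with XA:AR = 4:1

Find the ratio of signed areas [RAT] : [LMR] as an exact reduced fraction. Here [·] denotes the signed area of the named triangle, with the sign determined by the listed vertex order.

Assign M = (0, 0), X = (1, 0), P = (0, 1) — the answer is frame-independent, so this choice is without loss of generality.
1. Z is the centroid of triangle XPM ⇒ Z = (1/3, 1/3)
2. R is the midpoint of MZ ⇒ R = (1/6, 1/6)
3. T is the midpoint of PM ⇒ T = (0, 1/2)
4. L lies on line RT with RL:LT = 4:1 ⇒ L = (1/30, 13/30)
5. A lies on line XR with XA:AR = 4:1 ⇒ A = (1/3, 2/15)
2·[RAT] = 1/20, 2·[LMR] = 1/15
[RAT]:[LMR] = 1/20:1/15 = 3/4

[RAT]:[LMR] = 3/4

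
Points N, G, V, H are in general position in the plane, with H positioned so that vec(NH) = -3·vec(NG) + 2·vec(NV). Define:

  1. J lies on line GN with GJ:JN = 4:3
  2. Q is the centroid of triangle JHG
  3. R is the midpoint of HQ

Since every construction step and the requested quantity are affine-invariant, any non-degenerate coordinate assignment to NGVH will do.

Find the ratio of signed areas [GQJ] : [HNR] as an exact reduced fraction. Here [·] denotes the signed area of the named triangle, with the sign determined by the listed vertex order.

[GQJ]:[HNR] = 4/5

Choose coordinates N = (0, 0), G = (1, 0), V = (0, 1), H = (-3, 2).
1. J lies on line GN with GJ:JN = 4:3 ⇒ J = (3/7, 0)
2. Q is the centroid of triangle JHG ⇒ Q = (-11/21, 2/3)
3. R is the midpoint of HQ ⇒ R = (-37/21, 4/3)
2·[GQJ] = 8/21, 2·[HNR] = 10/21
[GQJ]:[HNR] = 8/21:10/21 = 4/5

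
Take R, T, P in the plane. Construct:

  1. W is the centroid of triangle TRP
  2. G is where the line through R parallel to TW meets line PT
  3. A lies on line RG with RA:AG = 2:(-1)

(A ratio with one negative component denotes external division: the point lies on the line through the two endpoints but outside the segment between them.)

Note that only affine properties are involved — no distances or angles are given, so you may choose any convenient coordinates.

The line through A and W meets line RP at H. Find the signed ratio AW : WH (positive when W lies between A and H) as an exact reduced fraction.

Choose coordinates R = (0, 0), T = (1, 0), P = (0, 1).
1. W is the centroid of triangle TRP ⇒ W = (1/3, 1/3)
2. G is where the line through R parallel to TW meets line PT ⇒ G = (2, -1)
3. A lies on line RG with RA:AG = 2:(-1) ⇒ A = (4, -2)
line AW meets RP at H = (0, 6/11)
W = A + t·(H−A) with t = 11/12, so AW:WH = 11/12:1/12

AW:WH = 11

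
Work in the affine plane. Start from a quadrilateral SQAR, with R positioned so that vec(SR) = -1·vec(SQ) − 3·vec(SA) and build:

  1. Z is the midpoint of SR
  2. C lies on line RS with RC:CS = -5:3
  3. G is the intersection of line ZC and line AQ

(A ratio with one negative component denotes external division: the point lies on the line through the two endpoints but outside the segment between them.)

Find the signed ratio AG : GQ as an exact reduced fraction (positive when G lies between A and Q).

Work in coordinates with S = (0, 0), Q = (1, 0), A = (0, 1), R = (-1, -3).
1. Z is the midpoint of SR ⇒ Z = (-1/2, -3/2)
2. C lies on line RS with RC:CS = -5:3 ⇒ C = (3/2, 9/2)
3. G is the intersection of line ZC and line AQ ⇒ G = (1/4, 3/4)
G = A + t·(Q−A) with t = 1/4, so AG:GQ = t:(1−t) = 1/4:3/4

AG:GQ = 1/3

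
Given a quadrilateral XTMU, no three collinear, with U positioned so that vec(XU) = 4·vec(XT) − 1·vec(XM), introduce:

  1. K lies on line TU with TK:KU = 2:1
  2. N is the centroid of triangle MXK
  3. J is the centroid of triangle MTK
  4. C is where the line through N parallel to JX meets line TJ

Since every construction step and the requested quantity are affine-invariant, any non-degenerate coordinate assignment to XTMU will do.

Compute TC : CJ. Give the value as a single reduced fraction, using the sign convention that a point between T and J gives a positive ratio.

Choose coordinates X = (0, 0), T = (1, 0), M = (0, 1), U = (4, -1).
1. K lies on line TU with TK:KU = 2:1 ⇒ K = (3, -2/3)
2. N is the centroid of triangle MXK ⇒ N = (1, 1/9)
3. J is the centroid of triangle MTK ⇒ J = (4/3, 1/9)
4. C is where the line through N parallel to JX meets line TJ ⇒ C = (13/9, 4/27)
C = T + t·(J−T) with t = 4/3, so TC:CJ = t:(1−t) = 4/3:-1/3

TC:CJ = -4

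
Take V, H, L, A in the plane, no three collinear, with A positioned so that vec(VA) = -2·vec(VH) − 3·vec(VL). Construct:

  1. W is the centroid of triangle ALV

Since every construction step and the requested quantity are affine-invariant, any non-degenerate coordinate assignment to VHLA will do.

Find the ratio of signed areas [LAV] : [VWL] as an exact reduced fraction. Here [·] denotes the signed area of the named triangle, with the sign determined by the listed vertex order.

Set V = (0, 0), H = (1, 0), L = (0, 1), A = (-2, -3); any affine frame gives the same invariant.
1. W is the centroid of triangle ALV ⇒ W = (-2/3, -2/3)
2·[LAV] = 2, 2·[VWL] = -2/3
[LAV]:[VWL] = 2:-2/3 = -3

[LAV]:[VWL] = -3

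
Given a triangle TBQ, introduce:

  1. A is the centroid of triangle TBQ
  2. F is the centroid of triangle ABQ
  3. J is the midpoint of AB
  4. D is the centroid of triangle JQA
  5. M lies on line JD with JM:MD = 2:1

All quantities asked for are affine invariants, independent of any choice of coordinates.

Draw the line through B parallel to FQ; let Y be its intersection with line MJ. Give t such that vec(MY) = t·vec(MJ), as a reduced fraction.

Choose coordinates T = (0, 0), B = (1, 0), Q = (0, 1).
1. A is the centroid of triangle TBQ ⇒ A = (1/3, 1/3)
2. F is the centroid of triangle ABQ ⇒ F = (4/9, 4/9)
3. J is the midpoint of AB ⇒ J = (2/3, 1/6)
4. D is the centroid of triangle JQA ⇒ D = (1/3, 1/2)
5. M lies on line JD with JM:MD = 2:1 ⇒ M = (4/9, 7/18)
through B parallel to FQ: direction (-4/9, 5/9); meets MJ at Y = (5/3, -5/6)
Y = M + t·(J−M) with t = 11/2

t = 11/2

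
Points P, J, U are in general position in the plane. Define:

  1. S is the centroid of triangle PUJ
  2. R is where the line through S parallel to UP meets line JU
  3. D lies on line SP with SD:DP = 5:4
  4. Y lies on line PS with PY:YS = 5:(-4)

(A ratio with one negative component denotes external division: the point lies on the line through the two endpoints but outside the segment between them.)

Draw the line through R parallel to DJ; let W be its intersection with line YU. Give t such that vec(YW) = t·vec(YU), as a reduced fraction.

Set P = (0, 0), J = (1, 0), U = (0, 1); any affine frame gives the same invariant.
1. S is the centroid of triangle PUJ ⇒ S = (1/3, 1/3)
2. R is where the line through S parallel to UP meets line JU ⇒ R = (1/3, 2/3)
3. D lies on line SP with SD:DP = 5:4 ⇒ D = (4/27, 4/27)
4. Y lies on line PS with PY:YS = 5:(-4) ⇒ Y = (5/3, 5/3)
through R parallel to DJ: direction (23/27, -4/27); meets YU at W = (-95/198, 80/99)
W = Y + t·(U−Y) with t = 85/66

t = 85/66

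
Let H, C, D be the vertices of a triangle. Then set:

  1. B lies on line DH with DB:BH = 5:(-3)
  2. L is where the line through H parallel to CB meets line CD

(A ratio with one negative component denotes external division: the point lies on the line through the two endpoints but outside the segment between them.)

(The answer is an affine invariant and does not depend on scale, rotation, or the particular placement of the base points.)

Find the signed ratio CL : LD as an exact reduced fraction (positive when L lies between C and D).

Work in coordinates with H = (0, 0), C = (1, 0), D = (0, 1).
1. B lies on line DH with DB:BH = 5:(-3) ⇒ B = (0, -3/2)
2. L is where the line through H parallel to CB meets line CD ⇒ L = (2/5, 3/5)
L = C + t·(D−C) with t = 3/5, so CL:LD = t:(1−t) = 3/5:2/5

CL:LD = 3/2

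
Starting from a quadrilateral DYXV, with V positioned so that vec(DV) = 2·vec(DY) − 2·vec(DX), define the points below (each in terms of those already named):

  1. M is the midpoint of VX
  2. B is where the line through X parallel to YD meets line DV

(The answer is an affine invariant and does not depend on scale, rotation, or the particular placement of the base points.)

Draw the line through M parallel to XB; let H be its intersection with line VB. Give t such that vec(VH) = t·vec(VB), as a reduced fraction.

t = 1/2

Work in coordinates with D = (0, 0), Y = (1, 0), X = (0, 1), V = (2, -2).
1. M is the midpoint of VX ⇒ M = (1, -1/2)
2. B is where the line through X parallel to YD meets line DV ⇒ B = (-1, 1)
through M parallel to XB: direction (-1, 0); meets VB at H = (1/2, -1/2)
H = V + t·(B−V) with t = 1/2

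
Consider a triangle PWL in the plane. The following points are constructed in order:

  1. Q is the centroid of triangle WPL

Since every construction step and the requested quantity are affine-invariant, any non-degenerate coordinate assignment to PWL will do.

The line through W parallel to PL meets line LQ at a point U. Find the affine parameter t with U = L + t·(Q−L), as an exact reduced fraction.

Choose coordinates P = (0, 0), W = (1, 0), L = (0, 1).
1. Q is the centroid of triangle WPL ⇒ Q = (1/3, 1/3)
through W parallel to PL: direction (0, 1); meets LQ at U = (1, -1)
U = L + t·(Q−L) with t = 3

t = 3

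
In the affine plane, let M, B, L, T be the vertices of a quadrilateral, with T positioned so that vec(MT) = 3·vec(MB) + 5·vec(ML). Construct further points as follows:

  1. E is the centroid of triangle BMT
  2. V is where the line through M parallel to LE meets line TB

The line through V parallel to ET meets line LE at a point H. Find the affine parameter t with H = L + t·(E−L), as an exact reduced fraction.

t = 23/16

Choose coordinates M = (0, 0), B = (1, 0), L = (0, 1), T = (3, 5).
1. E is the centroid of triangle BMT ⇒ E = (4/3, 5/3)
2. V is where the line through M parallel to LE meets line TB ⇒ V = (5/4, 5/8)
through V parallel to ET: direction (5/3, 10/3); meets LE at H = (23/12, 47/24)
H = L + t·(E−L) with t = 23/16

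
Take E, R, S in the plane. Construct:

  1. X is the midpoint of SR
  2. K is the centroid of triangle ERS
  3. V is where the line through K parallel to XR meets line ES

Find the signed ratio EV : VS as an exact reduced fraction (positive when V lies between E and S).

Work in coordinates with E = (0, 0), R = (1, 0), S = (0, 1).
1. X is the midpoint of SR ⇒ X = (1/2, 1/2)
2. K is the centroid of triangle ERS ⇒ K = (1/3, 1/3)
3. V is where the line through K parallel to XR meets line ES ⇒ V = (0, 2/3)
V = E + t·(S−E) with t = 2/3, so EV:VS = t:(1−t) = 2/3:1/3

EV:VS = 2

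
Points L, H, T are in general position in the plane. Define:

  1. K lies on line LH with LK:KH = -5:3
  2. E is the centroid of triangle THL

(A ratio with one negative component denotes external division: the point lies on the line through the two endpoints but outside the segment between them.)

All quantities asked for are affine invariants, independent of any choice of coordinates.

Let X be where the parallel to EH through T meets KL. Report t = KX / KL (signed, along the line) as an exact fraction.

t = 1/5

Choose coordinates L = (0, 0), H = (1, 0), T = (0, 1).
1. K lies on line LH with LK:KH = -5:3 ⇒ K = (5/2, 0)
2. E is the centroid of triangle THL ⇒ E = (1/3, 1/3)
through T parallel to EH: direction (2/3, -1/3); meets KL at X = (2, 0)
X = K + t·(L−K) with t = 1/5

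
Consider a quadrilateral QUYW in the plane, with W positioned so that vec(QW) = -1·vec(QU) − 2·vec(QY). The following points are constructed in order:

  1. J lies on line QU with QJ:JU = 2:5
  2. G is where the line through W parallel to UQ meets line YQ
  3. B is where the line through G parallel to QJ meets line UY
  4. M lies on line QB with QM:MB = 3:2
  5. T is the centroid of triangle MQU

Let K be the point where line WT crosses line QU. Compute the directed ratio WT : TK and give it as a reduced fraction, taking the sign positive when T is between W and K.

Work in coordinates with Q = (0, 0), U = (1, 0), Y = (0, 1), W = (-1, -2).
1. J lies on line QU with QJ:JU = 2:5 ⇒ J = (2/7, 0)
2. G is where the line through W parallel to UQ meets line YQ ⇒ G = (0, -2)
3. B is where the line through G parallel to QJ meets line UY ⇒ B = (3, -2)
4. M lies on line QB with QM:MB = 3:2 ⇒ M = (9/5, -6/5)
5. T is the centroid of triangle MQU ⇒ T = (14/15, -2/5)
line WT meets QU at K = (17/12, 0)
T = W + t·(K−W) with t = 4/5, so WT:TK = 4/5:1/5

WT:TK = 4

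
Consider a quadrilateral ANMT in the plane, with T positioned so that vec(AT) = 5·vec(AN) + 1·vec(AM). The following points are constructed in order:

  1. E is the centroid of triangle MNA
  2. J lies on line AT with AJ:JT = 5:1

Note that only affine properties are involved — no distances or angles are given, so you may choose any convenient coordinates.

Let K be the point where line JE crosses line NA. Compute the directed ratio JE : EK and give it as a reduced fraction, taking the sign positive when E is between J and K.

JE:EK = 3/2

Choose coordinates A = (0, 0), N = (1, 0), M = (0, 1), T = (5, 1).
1. E is the centroid of triangle MNA ⇒ E = (1/3, 1/3)
2. J lies on line AT with AJ:JT = 5:1 ⇒ J = (25/6, 5/6)
line JE meets NA at K = (-20/9, 0)
E = J + t·(K−J) with t = 3/5, so JE:EK = 3/5:2/5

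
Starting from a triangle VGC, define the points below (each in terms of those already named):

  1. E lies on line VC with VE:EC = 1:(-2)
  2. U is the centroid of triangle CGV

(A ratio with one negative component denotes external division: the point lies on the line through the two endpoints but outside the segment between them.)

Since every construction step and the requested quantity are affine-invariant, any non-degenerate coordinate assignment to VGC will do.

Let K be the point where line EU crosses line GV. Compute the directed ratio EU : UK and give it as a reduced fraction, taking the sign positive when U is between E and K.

Set V = (0, 0), G = (1, 0), C = (0, 1); any affine frame gives the same invariant.
1. E lies on line VC with VE:EC = 1:(-2) ⇒ E = (0, -1)
2. U is the centroid of triangle CGV ⇒ U = (1/3, 1/3)
line EU meets GV at K = (1/4, 0)
U = E + t·(K−E) with t = 4/3, so EU:UK = 4/3:-1/3

EU:UK = -4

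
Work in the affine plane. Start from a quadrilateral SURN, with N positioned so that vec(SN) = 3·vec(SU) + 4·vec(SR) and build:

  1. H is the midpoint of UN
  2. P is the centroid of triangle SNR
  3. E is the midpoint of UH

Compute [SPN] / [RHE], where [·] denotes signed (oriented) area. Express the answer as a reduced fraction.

Choose coordinates S = (0, 0), U = (1, 0), R = (0, 1), N = (3, 4).
1. H is the midpoint of UN ⇒ H = (2, 2)
2. P is the centroid of triangle SNR ⇒ P = (1, 5/3)
3. E is the midpoint of UH ⇒ E = (3/2, 1)
2·[SPN] = -1, 2·[RHE] = -3/2
[SPN]:[RHE] = -1:-3/2 = 2/3

[SPN]:[RHE] = 2/3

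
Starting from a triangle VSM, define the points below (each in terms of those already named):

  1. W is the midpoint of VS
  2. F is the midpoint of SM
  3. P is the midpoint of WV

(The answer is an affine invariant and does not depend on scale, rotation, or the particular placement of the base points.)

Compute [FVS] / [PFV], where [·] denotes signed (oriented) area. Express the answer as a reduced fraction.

Work in coordinates with V = (0, 0), S = (1, 0), M = (0, 1).
1. W is the midpoint of VS ⇒ W = (1/2, 0)
2. F is the midpoint of SM ⇒ F = (1/2, 1/2)
3. P is the midpoint of WV ⇒ P = (1/4, 0)
2·[FVS] = 1/2, 2·[PFV] = 1/8
[FVS]:[PFV] = 1/2:1/8 = 4

[FVS]:[PFV] = 4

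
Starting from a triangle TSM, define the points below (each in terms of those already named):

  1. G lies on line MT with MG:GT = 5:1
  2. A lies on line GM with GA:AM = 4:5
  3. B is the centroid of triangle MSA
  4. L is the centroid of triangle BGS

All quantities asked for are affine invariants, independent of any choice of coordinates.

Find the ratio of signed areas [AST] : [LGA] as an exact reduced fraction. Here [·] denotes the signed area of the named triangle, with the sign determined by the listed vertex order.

[AST]:[LGA] = 261/80

Work in coordinates with T = (0, 0), S = (1, 0), M = (0, 1).
1. G lies on line MT with MG:GT = 5:1 ⇒ G = (0, 1/6)
2. A lies on line GM with GA:AM = 4:5 ⇒ A = (0, 29/54)
3. B is the centroid of triangle MSA ⇒ B = (1/3, 83/162)
4. L is the centroid of triangle BGS ⇒ L = (4/9, 55/243)
2·[AST] = -29/54, 2·[LGA] = -40/243
[AST]:[LGA] = -29/54:-40/243 = 261/80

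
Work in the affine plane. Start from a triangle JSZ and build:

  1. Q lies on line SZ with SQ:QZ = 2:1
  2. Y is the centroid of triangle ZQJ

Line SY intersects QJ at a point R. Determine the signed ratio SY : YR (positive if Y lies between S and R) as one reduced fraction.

Work in coordinates with J = (0, 0), S = (1, 0), Z = (0, 1).
1. Q lies on line SZ with SQ:QZ = 2:1 ⇒ Q = (1/3, 2/3)
2. Y is the centroid of triangle ZQJ ⇒ Y = (1/9, 5/9)
line SY meets QJ at R = (5/21, 10/21)
Y = S + t·(R−S) with t = 7/6, so SY:YR = 7/6:-1/6

SY:YR = -7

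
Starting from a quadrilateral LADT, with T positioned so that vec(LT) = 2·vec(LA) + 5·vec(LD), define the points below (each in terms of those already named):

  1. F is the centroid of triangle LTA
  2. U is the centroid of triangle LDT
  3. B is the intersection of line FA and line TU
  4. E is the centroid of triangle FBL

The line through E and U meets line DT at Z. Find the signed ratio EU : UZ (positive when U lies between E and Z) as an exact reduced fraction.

Work in coordinates with L = (0, 0), A = (1, 0), D = (0, 1), T = (2, 5).
1. F is the centroid of triangle LTA ⇒ F = (1, 5/3)
2. U is the centroid of triangle LDT ⇒ U = (2/3, 2)
3. B is the intersection of line FA and line TU ⇒ B = (1, 11/4)
4. E is the centroid of triangle FBL ⇒ E = (2/3, 53/36)
line EU meets DT at Z = (2/3, 7/3)
U = E + t·(Z−E) with t = 19/31, so EU:UZ = 19/31:12/31

EU:UZ = 19/12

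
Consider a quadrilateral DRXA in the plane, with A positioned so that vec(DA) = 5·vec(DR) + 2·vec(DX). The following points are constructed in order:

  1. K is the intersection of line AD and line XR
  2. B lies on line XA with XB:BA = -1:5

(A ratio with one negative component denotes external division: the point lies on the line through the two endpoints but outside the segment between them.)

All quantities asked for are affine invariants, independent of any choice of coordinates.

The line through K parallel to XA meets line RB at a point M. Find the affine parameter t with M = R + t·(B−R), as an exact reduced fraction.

Set D = (0, 0), R = (1, 0), X = (0, 1), A = (5, 2); any affine frame gives the same invariant.
1. K is the intersection of line AD and line XR ⇒ K = (5/7, 2/7)
2. B lies on line XA with XB:BA = -1:5 ⇒ B = (-5/4, 3/4)
through K parallel to XA: direction (5, 1); meets RB at M = (5/14, 3/14)
M = R + t·(B−R) with t = 2/7

t = 2/7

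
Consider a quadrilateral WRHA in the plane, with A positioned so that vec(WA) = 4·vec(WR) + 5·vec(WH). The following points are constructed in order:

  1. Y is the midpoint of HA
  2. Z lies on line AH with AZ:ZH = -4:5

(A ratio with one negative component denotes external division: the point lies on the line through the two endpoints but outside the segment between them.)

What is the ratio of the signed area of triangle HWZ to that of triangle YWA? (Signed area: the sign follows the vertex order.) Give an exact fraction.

[HWZ]:[YWA] = 10

Assign W = (0, 0), R = (1, 0), H = (0, 1), A = (4, 5) — the answer is frame-independent, so this choice is without loss of generality.
1. Y is the midpoint of HA ⇒ Y = (2, 3)
2. Z lies on line AH with AZ:ZH = -4:5 ⇒ Z = (20, 21)
2·[HWZ] = 20, 2·[YWA] = 2
[HWZ]:[YWA] = 20:2 = 10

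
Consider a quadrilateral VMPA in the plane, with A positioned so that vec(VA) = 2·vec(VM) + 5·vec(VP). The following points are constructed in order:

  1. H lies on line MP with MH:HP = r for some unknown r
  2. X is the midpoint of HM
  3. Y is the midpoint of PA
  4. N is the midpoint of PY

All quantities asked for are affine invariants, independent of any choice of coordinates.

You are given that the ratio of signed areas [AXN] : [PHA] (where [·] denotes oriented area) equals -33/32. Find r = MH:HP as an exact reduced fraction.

Assign V = (0, 0), M = (1, 0), P = (0, 1), A = (2, 5) — the answer is frame-independent, so this choice is without loss of generality.
1. With MH:HP = r, write λ = r/(r+1) so H = M + λ·(P−M); H is affine-linear in λ
2. X is the midpoint of HM ⇒ X is an affine combination of earlier points and hence also affine-linear in λ
3. Y is the midpoint of PA ⇒ Y = (1, 3)
4. N is the midpoint of PY ⇒ N = (1/2, 2)
Every point depending on H is an affine combination of H and λ-independent points, so each such coordinate is linear in λ; the λ² term in each signed area is a multiple of (P−M)×(P−M) = 0, so 2·[AXN] and 2·[PHA] are each linear in λ. Evaluating at λ=0 and λ=1:
  2·[AXN] = 9/4·λ − 9/2,   2·[PHA] = -6·λ + 6
So [AXN]:[PHA] = (9/4·λ − 9/2) / (-6·λ + 6). Setting this equal to -33/32:
  9/4·λ − 9/2 = -33/32·(-6·λ + 6)  ⇒  λ = 3/7
Then r = λ/(1−λ) = (3/7)/(4/7) = 3/4. Check: with r = 3/4, H = (4/7, 3/7) and [AXN]:[PHA] = -33/32 as required.

r = 3/4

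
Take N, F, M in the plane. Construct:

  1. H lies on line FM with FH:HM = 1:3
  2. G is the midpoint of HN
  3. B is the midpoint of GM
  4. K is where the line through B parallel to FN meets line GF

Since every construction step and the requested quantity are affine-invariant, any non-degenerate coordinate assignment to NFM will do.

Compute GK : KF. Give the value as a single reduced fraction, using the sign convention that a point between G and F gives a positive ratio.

Choose coordinates N = (0, 0), F = (1, 0), M = (0, 1).
1. H lies on line FM with FH:HM = 1:3 ⇒ H = (3/4, 1/4)
2. G is the midpoint of HN ⇒ G = (3/8, 1/8)
3. B is the midpoint of GM ⇒ B = (3/16, 9/16)
4. K is where the line through B parallel to FN meets line GF ⇒ K = (-29/16, 9/16)
K = G + t·(F−G) with t = -7/2, so GK:KF = t:(1−t) = -7/2:9/2

GK:KF = -7/9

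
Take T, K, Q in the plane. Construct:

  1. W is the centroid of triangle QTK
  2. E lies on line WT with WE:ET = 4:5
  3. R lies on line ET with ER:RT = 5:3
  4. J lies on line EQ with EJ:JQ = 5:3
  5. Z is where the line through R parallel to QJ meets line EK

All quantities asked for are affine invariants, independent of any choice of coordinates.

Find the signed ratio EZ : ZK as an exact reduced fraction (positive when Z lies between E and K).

EZ:ZK = -25/161

Choose coordinates T = (0, 0), K = (1, 0), Q = (0, 1).
1. W is the centroid of triangle QTK ⇒ W = (1/3, 1/3)
2. E lies on line WT with WE:ET = 4:5 ⇒ E = (5/27, 5/27)
3. R lies on line ET with ER:RT = 5:3 ⇒ R = (5/72, 5/72)
4. J lies on line EQ with EJ:JQ = 5:3 ⇒ J = (5/72, 25/36)
5. Z is where the line through R parallel to QJ meets line EK ⇒ Z = (65/1836, 805/3672)
Z = E + t·(K−E) with t = -25/136, so EZ:ZK = t:(1−t) = -25/136:161/136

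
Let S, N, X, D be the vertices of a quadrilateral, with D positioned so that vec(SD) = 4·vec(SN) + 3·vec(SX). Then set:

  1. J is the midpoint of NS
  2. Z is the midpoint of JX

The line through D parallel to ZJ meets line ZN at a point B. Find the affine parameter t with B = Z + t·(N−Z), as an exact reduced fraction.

t = 10

Set S = (0, 0), N = (1, 0), X = (0, 1), D = (4, 3); any affine frame gives the same invariant.
1. J is the midpoint of NS ⇒ J = (1/2, 0)
2. Z is the midpoint of JX ⇒ Z = (1/4, 1/2)
through D parallel to ZJ: direction (1/4, -1/2); meets ZN at B = (31/4, -9/2)
B = Z + t·(N−Z) with t = 10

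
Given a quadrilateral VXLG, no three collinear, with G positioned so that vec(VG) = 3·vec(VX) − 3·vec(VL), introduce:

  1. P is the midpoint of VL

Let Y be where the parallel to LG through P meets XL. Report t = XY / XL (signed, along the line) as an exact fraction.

Choose coordinates V = (0, 0), X = (1, 0), L = (0, 1), G = (3, -3).
1. P is the midpoint of VL ⇒ P = (0, 1/2)
through P parallel to LG: direction (3, -4); meets XL at Y = (-3/2, 5/2)
Y = X + t·(L−X) with t = 5/2

t = 5/2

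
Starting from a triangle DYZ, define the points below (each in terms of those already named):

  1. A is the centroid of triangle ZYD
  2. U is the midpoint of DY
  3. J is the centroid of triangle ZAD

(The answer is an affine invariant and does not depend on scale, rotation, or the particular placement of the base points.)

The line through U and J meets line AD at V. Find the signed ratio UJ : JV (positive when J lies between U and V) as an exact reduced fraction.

UJ:JV = -5/2

Set D = (0, 0), Y = (1, 0), Z = (0, 1); any affine frame gives the same invariant.
1. A is the centroid of triangle ZYD ⇒ A = (1/3, 1/3)
2. U is the midpoint of DY ⇒ U = (1/2, 0)
3. J is the centroid of triangle ZAD ⇒ J = (1/9, 4/9)
line UJ meets AD at V = (4/15, 4/15)
J = U + t·(V−U) with t = 5/3, so UJ:JV = 5/3:-2/3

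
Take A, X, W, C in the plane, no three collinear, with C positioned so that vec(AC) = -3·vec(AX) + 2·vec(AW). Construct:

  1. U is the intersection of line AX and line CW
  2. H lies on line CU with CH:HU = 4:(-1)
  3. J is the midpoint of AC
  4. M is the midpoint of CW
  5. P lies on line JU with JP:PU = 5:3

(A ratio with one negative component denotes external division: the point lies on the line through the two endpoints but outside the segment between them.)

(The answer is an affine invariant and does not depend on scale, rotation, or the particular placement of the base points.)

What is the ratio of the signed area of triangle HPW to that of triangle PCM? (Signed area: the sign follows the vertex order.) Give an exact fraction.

Set A = (0, 0), X = (1, 0), W = (0, 1), C = (-3, 2); any affine frame gives the same invariant.
1. U is the intersection of line AX and line CW ⇒ U = (3, 0)
2. H lies on line CU with CH:HU = 4:(-1) ⇒ H = (5, -2/3)
3. J is the midpoint of AC ⇒ J = (-3/2, 1)
4. M is the midpoint of CW ⇒ M = (-3/2, 3/2)
5. P lies on line JU with JP:PU = 5:3 ⇒ P = (21/16, 3/8)
2·[HPW] = -15/16, 2·[PCM] = -9/32
[HPW]:[PCM] = -15/16:-9/32 = 10/3

[HPW]:[PCM] = 10/3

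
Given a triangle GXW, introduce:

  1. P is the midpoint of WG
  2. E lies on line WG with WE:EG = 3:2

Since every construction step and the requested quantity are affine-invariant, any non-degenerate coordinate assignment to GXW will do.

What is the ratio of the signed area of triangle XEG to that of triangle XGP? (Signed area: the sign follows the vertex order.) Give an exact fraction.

Work in coordinates with G = (0, 0), X = (1, 0), W = (0, 1).
1. P is the midpoint of WG ⇒ P = (0, 1/2)
2. E lies on line WG with WE:EG = 3:2 ⇒ E = (0, 2/5)
2·[XEG] = 2/5, 2·[XGP] = -1/2
[XEG]:[XGP] = 2/5:-1/2 = -4/5

[XEG]:[XGP] = -4/5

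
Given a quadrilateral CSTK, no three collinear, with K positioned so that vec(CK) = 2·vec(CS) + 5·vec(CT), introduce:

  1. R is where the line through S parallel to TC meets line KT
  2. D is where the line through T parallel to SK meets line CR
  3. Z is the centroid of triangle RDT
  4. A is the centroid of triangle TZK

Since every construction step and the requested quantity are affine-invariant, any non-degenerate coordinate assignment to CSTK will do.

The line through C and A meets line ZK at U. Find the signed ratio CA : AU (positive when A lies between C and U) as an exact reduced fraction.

Set C = (0, 0), S = (1, 0), T = (0, 1), K = (2, 5); any affine frame gives the same invariant.
1. R is where the line through S parallel to TC meets line KT ⇒ R = (1, 3)
2. D is where the line through T parallel to SK meets line CR ⇒ D = (-1/2, -3/2)
3. Z is the centroid of triangle RDT ⇒ Z = (1/6, 5/6)
4. A is the centroid of triangle TZK ⇒ A = (13/18, 41/18)
line CA meets ZK at U = (65/126, 205/126)
A = C + t·(U−C) with t = 7/5, so CA:AU = 7/5:-2/5

CA:AU = -7/2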